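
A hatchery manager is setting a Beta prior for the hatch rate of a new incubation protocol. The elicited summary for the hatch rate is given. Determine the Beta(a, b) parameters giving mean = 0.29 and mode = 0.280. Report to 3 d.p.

a = 12.760, b = 31.240

With s = a+b: μ = a/s and mode = (a−1)/(s−2). Eliminating a = μs,
μs − 1 = m(s−2) ⇒ s(μ−m) = 1−2m ⇒ s = 0.440/0.010 = 44.0000.
So a = μs = 12.760, b = (1−μ)s = 31.240.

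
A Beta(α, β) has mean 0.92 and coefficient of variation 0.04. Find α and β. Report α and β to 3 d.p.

α = 49.080, β = 4.268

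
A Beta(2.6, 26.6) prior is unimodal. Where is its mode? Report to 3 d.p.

With α,β > 1, mode = (α−1)/(α+β−2) = 1.6/27.2 = 0.059.

0.059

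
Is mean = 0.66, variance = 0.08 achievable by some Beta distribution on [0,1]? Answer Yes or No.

Yes

For any Beta, Var(X) < E[X]·(1−E[X]).
Here μ(1−μ) = 0.66×0.34 = 0.2244, and 0.08 < 0.2244.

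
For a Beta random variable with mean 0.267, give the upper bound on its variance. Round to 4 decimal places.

0.1957

For fixed mean μ the Beta variance is μ(1−μ)/(α+β+1), increasing as α+β decreases.
Its least upper bound (not attained) is μ(1−μ) = 0.267·0.733 = 0.1957.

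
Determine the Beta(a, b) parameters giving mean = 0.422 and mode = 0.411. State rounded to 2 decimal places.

a = 6.83, b = 9.35

With s = a+b: μ = a/s and mode = (a−1)/(s−2). Eliminating a = μs,
μs − 1 = m(s−2) ⇒ s(μ−m) = 1−2m ⇒ s = 0.178/0.011 = 16.1818.
So a = μs = 6.83, b = (1−μ)s = 9.35.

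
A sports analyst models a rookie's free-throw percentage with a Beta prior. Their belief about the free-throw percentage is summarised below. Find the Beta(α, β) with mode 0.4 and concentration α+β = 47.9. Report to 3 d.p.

α = 19.360, β = 28.540

Since the density peak of Beta(α,β) is at (α−1)/(α+β−2),
α = 1 + 0.4(47.9−2) = 19.360 and β = 47.9 − 19.360 = 28.540.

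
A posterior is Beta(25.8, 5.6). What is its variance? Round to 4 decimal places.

Var = αβ/[(α+β)²(α+β+1)] = (25.8×5.6)/(31.4²×32.4) = 144.48/31945.104 = 0.0045.

0.0045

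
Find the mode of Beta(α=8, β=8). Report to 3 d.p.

0.500

The density x^(α−1)(1−x)^(β−1) is maximised at (α−1)/(α+β−2) = 7/14 = 0.500.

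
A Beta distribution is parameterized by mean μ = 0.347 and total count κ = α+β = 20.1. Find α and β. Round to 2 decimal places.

α = 6.97, β = 13.13

Split κ in proportion μ : (1−μ): α = 0.347·20.1 = 6.97, β = 20.1 − 6.97 = 13.13.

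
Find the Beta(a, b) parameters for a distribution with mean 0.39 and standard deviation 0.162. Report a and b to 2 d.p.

First σ² = 0.026244. Setting a = μn, b = (1−μ)n with n = a+b,
μ(1−μ)/(n+1) = 0.026244 ⇒ n+1 = 0.2379/0.026244 = 9.0649 ⇒ n = 8.0649.
Hence a = 0.39×8.0649 = 3.15, b = 0.61×8.0649 = 4.92.

a = 3.15, b = 4.92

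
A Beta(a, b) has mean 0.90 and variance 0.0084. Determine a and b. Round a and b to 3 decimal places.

Write ν = a+b; then a = μν and Var = μ(1−μ)/(ν+1).
ν = μ(1−μ)/Var − 1 = 0.0900/0.0084 − 1 = 9.7143.
a = 0.90·9.7143 = 8.743, b = 0.10·9.7143 = 0.971.

a = 8.743, b = 0.971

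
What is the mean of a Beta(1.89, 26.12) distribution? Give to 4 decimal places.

The Beta mean is α/(α+β) = 1.89/(1.89+26.12) = 0.0675.

0.0675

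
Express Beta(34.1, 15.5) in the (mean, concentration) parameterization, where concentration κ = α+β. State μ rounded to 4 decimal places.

μ = 0.6875, κ = 49.6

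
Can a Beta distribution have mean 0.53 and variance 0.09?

For any Beta, Var(X) < E[X]·(1−E[X]).
Here μ(1−μ) = 0.53×0.47 = 0.2491, and 0.09 < 0.2491.

Yes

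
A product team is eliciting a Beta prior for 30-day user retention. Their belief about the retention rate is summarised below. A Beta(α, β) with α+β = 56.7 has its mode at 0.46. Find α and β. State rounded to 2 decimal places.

α = 26.16, β = 30.54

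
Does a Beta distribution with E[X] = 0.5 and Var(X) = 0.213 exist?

Yes

A Beta with mean μ has variance μ(1−μ)/(α+β+1) < μ(1−μ).
Here μ(1−μ) = 0.5×0.5 = 0.25, and 0.213 < 0.25.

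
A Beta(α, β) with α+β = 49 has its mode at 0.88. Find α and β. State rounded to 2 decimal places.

Since the density peak of Beta(α,β) is at (α−1)/(α+β−2),
α = 1 + 0.88(49−2) = 42.36 and β = 49 − 42.36 = 6.64.

α = 42.36, β = 6.64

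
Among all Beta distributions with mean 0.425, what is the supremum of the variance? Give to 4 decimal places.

0.2444

For fixed mean μ the Beta variance is μ(1−μ)/(α+β+1), increasing as α+β decreases.
Its least upper bound (not attained) is μ(1−μ) = 0.425·0.575 = 0.2444.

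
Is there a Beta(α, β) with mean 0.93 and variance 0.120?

No

For any Beta, Var(X) < E[X]·(1−E[X]).
Here μ(1−μ) = 0.93×0.07 = 0.0651, and 0.120 ≥ 0.0651.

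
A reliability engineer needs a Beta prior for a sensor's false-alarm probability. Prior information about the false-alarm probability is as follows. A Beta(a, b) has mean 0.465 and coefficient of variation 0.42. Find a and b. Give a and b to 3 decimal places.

a = 2.568, b = 2.954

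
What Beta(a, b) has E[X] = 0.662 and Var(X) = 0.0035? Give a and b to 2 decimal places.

a = 41.66, b = 21.27

Let s = a+b. The Beta variance is μ(1−μ)/(s+1).
So s+1 = μ(1−μ)/σ² = (0.662×0.338)/0.0035 = 0.223756/0.0035 = 63.9303, giving s = 62.9303.
Then a = μs = 0.662×62.9303 = 41.66 and b = (1−μ)s = 0.338×62.9303 = 21.27.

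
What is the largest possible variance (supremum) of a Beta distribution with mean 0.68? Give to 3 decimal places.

For fixed mean μ the Beta variance is μ(1−μ)/(α+β+1), increasing as α+β decreases.
Its least upper bound (not attained) is μ(1−μ) = 0.68·0.32 = 0.218.

0.218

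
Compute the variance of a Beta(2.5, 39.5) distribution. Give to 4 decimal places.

α+β = 42.0 and αβ = 98.75, so Var = αβ/[(α+β)²(α+β+1)] = 98.75/75852.000 = 0.0013.

0.0013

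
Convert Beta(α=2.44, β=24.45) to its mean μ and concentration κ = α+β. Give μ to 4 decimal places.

κ = α+β = 2.44+24.45 = 26.89; μ = α/κ = 2.44/26.89 = 0.0907.

μ = 0.0907, κ = 26.89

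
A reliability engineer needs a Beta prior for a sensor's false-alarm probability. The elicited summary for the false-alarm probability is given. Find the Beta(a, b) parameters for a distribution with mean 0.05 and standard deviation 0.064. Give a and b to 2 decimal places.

a = 0.53, b = 10.07

First σ² = 0.004096. Setting a = μn, b = (1−μ)n with n = a+b,
μ(1−μ)/(n+1) = 0.004096 ⇒ n+1 = 0.0475/0.004096 = 11.5967 ⇒ n = 10.5967.
Hence a = 0.05×10.5967 = 0.53, b = 0.95×10.5967 = 10.07.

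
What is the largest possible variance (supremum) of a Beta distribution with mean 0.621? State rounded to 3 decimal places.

0.235

For fixed mean μ the Beta variance is μ(1−μ)/(α+β+1), increasing as α+β decreases.
Its least upper bound (not attained) is μ(1−μ) = 0.621·0.379 = 0.235.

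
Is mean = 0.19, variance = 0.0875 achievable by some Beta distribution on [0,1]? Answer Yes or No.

The Beta variance bound is σ² < μ(1−μ).
Here μ(1−μ) = 0.19×0.81 = 0.1539, and 0.0875 < 0.1539.

Yes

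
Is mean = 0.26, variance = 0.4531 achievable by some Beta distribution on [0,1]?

A Beta with mean μ has variance μ(1−μ)/(α+β+1) < μ(1−μ).
Here μ(1−μ) = 0.26×0.74 = 0.1924, and 0.4531 ≥ 0.1924.

No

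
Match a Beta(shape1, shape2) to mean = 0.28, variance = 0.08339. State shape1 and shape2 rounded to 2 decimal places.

shape1 = 0.40, shape2 = 1.02

Write ν = shape1+shape2; then shape1 = μν and Var = μ(1−μ)/(ν+1).
ν = μ(1−μ)/Var − 1 = 0.2016/0.08339 − 1 = 1.4176.
shape1 = 0.28·1.4176 = 0.40, shape2 = 0.72·1.4176 = 1.02.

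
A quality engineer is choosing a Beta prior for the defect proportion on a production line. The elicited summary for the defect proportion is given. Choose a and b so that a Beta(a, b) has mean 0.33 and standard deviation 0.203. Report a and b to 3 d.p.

a = 1.441, b = 2.925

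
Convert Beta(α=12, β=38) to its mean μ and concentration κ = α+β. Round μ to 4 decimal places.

κ = α+β = 12+38 = 50; μ = α/κ = 12/50 = 0.2400.

μ = 0.2400, κ = 50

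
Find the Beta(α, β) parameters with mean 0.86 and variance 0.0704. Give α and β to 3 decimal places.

By moment matching, α+β = μ(1−μ)/σ² − 1 = (0.86·0.14)/0.0704 − 1 = 1.7102 − 1 = 0.7102.
Since α/(α+β) = μ, α = 0.86·0.7102 = 0.611 and β = 0.14·0.7102 = 0.099.

α = 0.611, β = 0.099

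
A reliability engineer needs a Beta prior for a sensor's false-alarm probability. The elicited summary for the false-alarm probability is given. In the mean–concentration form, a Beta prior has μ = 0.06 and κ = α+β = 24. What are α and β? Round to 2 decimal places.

α = 1.44, β = 22.56

Split κ in proportion μ : (1−μ): α = 0.06·24 = 1.44, β = 24 − 1.44 = 22.56.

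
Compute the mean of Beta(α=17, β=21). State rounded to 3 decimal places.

0.447

E[X] = α/(α+β) = 17/38 = 0.447.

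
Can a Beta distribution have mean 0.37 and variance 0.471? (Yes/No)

A Beta with mean μ has variance μ(1−μ)/(α+β+1) < μ(1−μ).
Here μ(1−μ) = 0.37×0.63 = 0.2331, and 0.471 ≥ 0.2331.

No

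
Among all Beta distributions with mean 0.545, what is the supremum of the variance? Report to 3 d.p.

0.248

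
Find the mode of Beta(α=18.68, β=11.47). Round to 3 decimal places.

The density x^(α−1)(1−x)^(β−1) is maximised at (α−1)/(α+β−2) = 17.68/28.15 = 0.628.

0.628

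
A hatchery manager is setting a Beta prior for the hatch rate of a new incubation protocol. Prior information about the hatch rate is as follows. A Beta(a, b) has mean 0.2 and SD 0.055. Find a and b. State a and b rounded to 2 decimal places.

First σ² = 0.003025. Setting a = μn, b = (1−μ)n with n = a+b,
μ(1−μ)/(n+1) = 0.003025 ⇒ n+1 = 0.16/0.003025 = 52.8926 ⇒ n = 51.8926.
Hence a = 0.2×51.8926 = 10.38, b = 0.8×51.8926 = 41.51.

a = 10.38, b = 41.51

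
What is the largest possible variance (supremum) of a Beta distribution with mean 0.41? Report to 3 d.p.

0.242

For fixed mean μ the Beta variance is μ(1−μ)/(α+β+1), increasing as α+β decreases.
Its least upper bound (not attained) is μ(1−μ) = 0.41·0.59 = 0.242.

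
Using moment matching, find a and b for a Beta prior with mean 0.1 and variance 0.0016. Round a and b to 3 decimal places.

Write ν = a+b; then a = μν and Var = μ(1−μ)/(ν+1).
ν = μ(1−μ)/Var − 1 = 0.09/0.0016 − 1 = 55.2500.
a = 0.1·55.2500 = 5.525, b = 0.9·55.2500 = 49.725.

a = 5.525, b = 49.725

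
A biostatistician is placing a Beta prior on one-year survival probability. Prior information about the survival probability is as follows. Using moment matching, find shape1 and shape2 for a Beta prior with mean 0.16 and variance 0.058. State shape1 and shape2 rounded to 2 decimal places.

Write ν = shape1+shape2; then shape1 = μν and Var = μ(1−μ)/(ν+1).
ν = μ(1−μ)/Var − 1 = 0.1344/0.058 − 1 = 1.3172.
shape1 = 0.16·1.3172 = 0.21, shape2 = 0.84·1.3172 = 1.11.

shape1 = 0.21, shape2 = 1.11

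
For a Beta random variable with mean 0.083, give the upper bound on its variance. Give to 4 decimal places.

Var = μ(1−μ)/(α+β+1), which approaches μ(1−μ) as α+β → 0.
So the supremum is μ(1−μ) = 0.083×0.917 = 0.0761.

0.0761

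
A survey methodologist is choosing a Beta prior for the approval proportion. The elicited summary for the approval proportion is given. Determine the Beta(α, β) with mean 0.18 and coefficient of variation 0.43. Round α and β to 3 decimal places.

α = 4.255, β = 19.383

σ = CV·μ = 0.43×0.18 = 0.07740, so σ² = 0.005991.
s+1 = μ(1−μ)/σ² = 0.1476/0.005991 = 24.6379, so s = α+β = 23.6379.
α = μs = 4.255, β = (1−μ)s = 19.383.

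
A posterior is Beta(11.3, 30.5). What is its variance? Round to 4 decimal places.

0.0046

α+β = 41.8 and αβ = 344.65, so Var = αβ/[(α+β)²(α+β+1)] = 344.65/74781.872 = 0.0046.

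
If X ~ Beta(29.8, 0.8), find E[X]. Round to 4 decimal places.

0.9739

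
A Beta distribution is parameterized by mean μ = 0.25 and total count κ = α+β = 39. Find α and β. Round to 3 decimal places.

Split κ in proportion μ : (1−μ): α = 0.25·39 = 9.750, β = 39 − 9.750 = 29.250.

α = 9.750, β = 29.250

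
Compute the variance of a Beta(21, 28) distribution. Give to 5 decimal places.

0.00490

α+β = 49 and αβ = 588, so Var = αβ/[(α+β)²(α+β+1)] = 588/120050 = 0.00490.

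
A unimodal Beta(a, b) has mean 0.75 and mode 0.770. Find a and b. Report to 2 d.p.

a = 20.25, b = 6.75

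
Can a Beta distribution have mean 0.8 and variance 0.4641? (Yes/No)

The Beta variance bound is σ² < μ(1−μ).
Here μ(1−μ) = 0.8×0.2 = 0.16, and 0.4641 ≥ 0.16.

No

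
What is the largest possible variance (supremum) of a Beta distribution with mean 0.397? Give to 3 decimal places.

0.239

Var = μ(1−μ)/(α+β+1), which approaches μ(1−μ) as α+β → 0.
So the supremum is μ(1−μ) = 0.397×0.603 = 0.239.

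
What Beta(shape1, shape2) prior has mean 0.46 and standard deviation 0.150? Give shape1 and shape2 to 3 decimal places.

shape1 = 4.618, shape2 = 5.422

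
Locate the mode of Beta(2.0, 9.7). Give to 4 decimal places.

With α,β > 1, mode = (α−1)/(α+β−2) = 1.0/9.7 = 0.1031.

0.1031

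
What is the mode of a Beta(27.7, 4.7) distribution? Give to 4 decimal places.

0.8783

With α,β > 1, mode = (α−1)/(α+β−2) = 26.7/30.4 = 0.8783.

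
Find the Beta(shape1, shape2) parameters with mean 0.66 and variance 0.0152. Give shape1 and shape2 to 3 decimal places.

shape1 = 9.084, shape2 = 4.679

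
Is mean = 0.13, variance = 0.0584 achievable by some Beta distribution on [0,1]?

For any Beta, Var(X) < E[X]·(1−E[X]).
Here μ(1−μ) = 0.13×0.87 = 0.1131, and 0.0584 < 0.1131.

Yes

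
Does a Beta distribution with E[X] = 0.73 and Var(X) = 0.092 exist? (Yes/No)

For any Beta, Var(X) < E[X]·(1−E[X]).
Here μ(1−μ) = 0.73×0.27 = 0.1971, and 0.092 < 0.1971.

Yes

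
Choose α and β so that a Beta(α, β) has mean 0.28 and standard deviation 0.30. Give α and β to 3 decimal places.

σ² = 0.30² = 0.0900.
With s = α+β, Var = μ(1−μ)/(s+1), so s+1 = (0.28×0.72)/0.0900 = 2.2400 and s = 1.2400.
α = μs = 0.347, β = (1−μ)s = 0.893.

α = 0.347, β = 0.893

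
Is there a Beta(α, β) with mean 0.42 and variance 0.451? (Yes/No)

No

The Beta variance bound is σ² < μ(1−μ).
Here μ(1−μ) = 0.42×0.58 = 0.2436, and 0.451 ≥ 0.2436.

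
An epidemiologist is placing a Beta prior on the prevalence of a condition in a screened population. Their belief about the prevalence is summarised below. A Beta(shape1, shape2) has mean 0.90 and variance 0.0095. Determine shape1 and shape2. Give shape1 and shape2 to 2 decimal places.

Write ν = shape1+shape2; then shape1 = μν and Var = μ(1−μ)/(ν+1).
ν = μ(1−μ)/Var − 1 = 0.0900/0.0095 − 1 = 8.4737.
shape1 = 0.90·8.4737 = 7.63, shape2 = 0.10·8.4737 = 0.85.

shape1 = 7.63, shape2 = 0.85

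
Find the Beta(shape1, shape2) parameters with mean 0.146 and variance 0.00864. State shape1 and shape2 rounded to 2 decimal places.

Write ν = shape1+shape2; then shape1 = μν and Var = μ(1−μ)/(ν+1).
ν = μ(1−μ)/Var − 1 = 0.124684/0.00864 − 1 = 13.4310.
shape1 = 0.146·13.4310 = 1.96, shape2 = 0.854·13.4310 = 11.47.

shape1 = 1.96, shape2 = 11.47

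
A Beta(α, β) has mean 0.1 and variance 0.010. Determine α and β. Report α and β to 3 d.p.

α = 0.800, β = 7.200

Let s = α+β. The Beta variance is μ(1−μ)/(s+1).
So s+1 = μ(1−μ)/σ² = (0.1×0.9)/0.010 = 0.09/0.010 = 9.0000, giving s = 8.0000.
Then α = μs = 0.1×8.0000 = 0.800 and β = (1−μ)s = 0.9×8.0000 = 7.200.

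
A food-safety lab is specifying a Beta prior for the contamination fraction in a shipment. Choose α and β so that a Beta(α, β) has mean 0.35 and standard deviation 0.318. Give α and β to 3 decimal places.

Variance = 0.318² = 0.101124. The moment-matching identity α+β = μ(1−μ)/Var − 1 gives
α+β = 0.2275/0.101124 − 1 = 1.2497, so α = μ·1.2497 = 0.437 and β = (1−μ)·1.2497 = 0.812.

α = 0.437, β = 0.812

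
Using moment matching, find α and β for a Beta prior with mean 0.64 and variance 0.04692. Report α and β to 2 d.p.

α = 2.50, β = 1.41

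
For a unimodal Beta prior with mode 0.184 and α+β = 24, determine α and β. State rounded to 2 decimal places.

α = 5.05, β = 18.95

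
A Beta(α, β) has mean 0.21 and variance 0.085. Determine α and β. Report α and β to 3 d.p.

α = 0.200, β = 0.752

Let s = α+β. The Beta variance is μ(1−μ)/(s+1).
So s+1 = μ(1−μ)/σ² = (0.21×0.79)/0.085 = 0.1659/0.085 = 1.9518, giving s = 0.9518.
Then α = μs = 0.21×0.9518 = 0.200 and β = (1−μ)s = 0.79×0.9518 = 0.752.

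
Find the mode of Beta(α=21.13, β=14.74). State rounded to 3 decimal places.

The density x^(α−1)(1−x)^(β−1) is maximised at (α−1)/(α+β−2) = 20.13/33.87 = 0.594.

0.594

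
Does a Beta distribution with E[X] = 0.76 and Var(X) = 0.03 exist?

For any Beta, Var(X) < E[X]·(1−E[X]).
Here μ(1−μ) = 0.76×0.24 = 0.1824, and 0.03 < 0.1824.

Yes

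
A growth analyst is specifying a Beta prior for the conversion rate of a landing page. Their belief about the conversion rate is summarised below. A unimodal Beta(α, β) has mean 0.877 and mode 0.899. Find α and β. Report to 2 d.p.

α = 31.81, β = 4.46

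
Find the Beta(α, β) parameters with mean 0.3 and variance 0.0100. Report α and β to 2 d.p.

α = 6.00, β = 14.00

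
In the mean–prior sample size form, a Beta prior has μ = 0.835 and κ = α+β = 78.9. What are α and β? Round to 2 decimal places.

Split κ in proportion μ : (1−μ): α = 0.835·78.9 = 65.88, β = 78.9 − 65.88 = 13.02.

α = 65.88, β = 13.02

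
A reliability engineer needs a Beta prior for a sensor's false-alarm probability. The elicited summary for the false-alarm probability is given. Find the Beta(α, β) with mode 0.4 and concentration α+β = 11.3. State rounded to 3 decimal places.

α = 4.720, β = 6.580

For α,β>1 the mode is (α−1)/(α+β−2), so α = mode·(κ−2)+1 = 0.4×9.3+1 = 4.720.
And β = (1−mode)·(κ−2)+1 = 0.6×9.3+1 = 6.580.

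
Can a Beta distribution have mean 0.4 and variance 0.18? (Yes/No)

Yes

For any Beta, Var(X) < E[X]·(1−E[X]).
Here μ(1−μ) = 0.4×0.6 = 0.24, and 0.18 < 0.24.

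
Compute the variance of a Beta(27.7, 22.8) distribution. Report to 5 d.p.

μ = 27.7/50.5 = 0.548515; Var = μ(1−μ)/(α+β+1) = 0.2476463/51.5 = 0.00481.

0.00481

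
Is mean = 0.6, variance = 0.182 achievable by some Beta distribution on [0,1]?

For any Beta, Var(X) < E[X]·(1−E[X]).
Here μ(1−μ) = 0.6×0.4 = 0.24, and 0.182 < 0.24.

Yes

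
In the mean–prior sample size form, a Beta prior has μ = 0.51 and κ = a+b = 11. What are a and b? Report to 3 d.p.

a = 5.610, b = 5.390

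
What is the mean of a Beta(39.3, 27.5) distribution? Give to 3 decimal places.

E[X] = α/(α+β) = 39.3/66.8 = 0.588.

0.588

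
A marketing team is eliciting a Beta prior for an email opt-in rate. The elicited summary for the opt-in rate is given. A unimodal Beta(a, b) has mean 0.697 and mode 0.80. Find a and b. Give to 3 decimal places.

a = 4.060, b = 1.765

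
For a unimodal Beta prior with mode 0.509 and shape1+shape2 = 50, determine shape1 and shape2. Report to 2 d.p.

shape1 = 25.43, shape2 = 24.57

For shape1,shape2>1 the mode is (shape1−1)/(shape1+shape2−2), so shape1 = mode·(κ−2)+1 = 0.509×48+1 = 25.43.
And shape2 = (1−mode)·(κ−2)+1 = 0.491×48+1 = 24.57.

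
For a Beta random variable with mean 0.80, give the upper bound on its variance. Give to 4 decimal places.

0.1600

Var = μ(1−μ)/(α+β+1), which approaches μ(1−μ) as α+β → 0.
So the supremum is μ(1−μ) = 0.80×0.20 = 0.1600.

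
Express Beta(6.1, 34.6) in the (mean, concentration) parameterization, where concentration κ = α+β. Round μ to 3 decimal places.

μ = 0.150, κ = 40.7

κ = α+β = 6.1+34.6 = 40.7; μ = α/κ = 6.1/40.7 = 0.150.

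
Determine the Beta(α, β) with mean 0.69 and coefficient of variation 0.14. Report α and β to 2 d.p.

σ = CV·μ = 0.14×0.69 = 0.09660, so σ² = 0.009332.
s+1 = μ(1−μ)/σ² = 0.2139/0.009332 = 22.9222, so s = α+β = 21.9222.
α = μs = 15.13, β = (1−μ)s = 6.80.

α = 15.13, β = 6.80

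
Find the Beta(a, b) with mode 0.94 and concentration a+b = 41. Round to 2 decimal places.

a = 37.66, b = 3.34

For a,b>1 the mode is (a−1)/(a+b−2), so a = mode·(κ−2)+1 = 0.94×39+1 = 37.66.
And b = (1−mode)·(κ−2)+1 = 0.06×39+1 = 3.34.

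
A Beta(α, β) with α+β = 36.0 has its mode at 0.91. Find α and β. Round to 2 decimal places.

Since the density peak of Beta(α,β) is at (α−1)/(α+β−2),
α = 1 + 0.91(36.0−2) = 31.94 and β = 36.0 − 31.94 = 4.06.

α = 31.94, β = 4.06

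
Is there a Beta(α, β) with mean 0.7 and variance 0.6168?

No

The Beta variance bound is σ² < μ(1−μ).
Here μ(1−μ) = 0.7×0.3 = 0.21, and 0.6168 ≥ 0.21.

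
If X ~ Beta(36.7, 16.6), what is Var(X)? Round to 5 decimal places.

0.00395

μ = 36.7/53.3 = 0.688555; Var = μ(1−μ)/(α+β+1) = 0.2144469/54.3 = 0.00395.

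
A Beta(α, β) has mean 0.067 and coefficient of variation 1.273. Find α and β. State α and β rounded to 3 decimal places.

α = 0.509, β = 7.084

σ = CV·μ = 1.273×0.067 = 0.08529, so σ² = 0.007275.
s+1 = μ(1−μ)/σ² = 0.062511/0.007275 = 8.5931, so s = α+β = 7.5931.
α = μs = 0.509, β = (1−μ)s = 7.084.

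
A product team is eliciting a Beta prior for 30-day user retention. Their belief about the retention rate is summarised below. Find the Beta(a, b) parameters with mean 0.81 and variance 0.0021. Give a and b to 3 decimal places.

Write ν = a+b; then a = μν and Var = μ(1−μ)/(ν+1).
ν = μ(1−μ)/Var − 1 = 0.1539/0.0021 − 1 = 72.2857.
a = 0.81·72.2857 = 58.551, b = 0.19·72.2857 = 13.734.

a = 58.551, b = 13.734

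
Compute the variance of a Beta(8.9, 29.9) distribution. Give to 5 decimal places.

Var = αβ/[(α+β)²(α+β+1)] = (8.9×29.9)/(38.8²×39.8) = 266.11/59916.512 = 0.00444.

0.00444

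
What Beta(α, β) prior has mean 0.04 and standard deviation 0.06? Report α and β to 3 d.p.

Variance = 0.06² = 0.0036. The moment-matching identity α+β = μ(1−μ)/Var − 1 gives
α+β = 0.0384/0.0036 − 1 = 9.6667, so α = μ·9.6667 = 0.387 and β = (1−μ)·9.6667 = 9.280.

α = 0.387, β = 9.280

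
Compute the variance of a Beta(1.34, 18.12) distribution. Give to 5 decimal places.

0.00313

μ = 1.34/19.46 = 0.068859; Var = μ(1−μ)/(α+β+1) = 0.0641176/20.46 = 0.00313.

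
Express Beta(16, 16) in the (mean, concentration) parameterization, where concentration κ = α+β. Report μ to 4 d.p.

μ = 0.5000, κ = 32

κ = α+β = 16+16 = 32; μ = α/κ = 16/32 = 0.5000.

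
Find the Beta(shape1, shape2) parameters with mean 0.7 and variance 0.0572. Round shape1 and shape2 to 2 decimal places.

By moment matching, shape1+shape2 = μ(1−μ)/σ² − 1 = (0.7·0.3)/0.0572 − 1 = 3.6713 − 1 = 2.6713.
Since shape1/(shape1+shape2) = μ, shape1 = 0.7·2.6713 = 1.87 and shape2 = 0.3·2.6713 = 0.80.

shape1 = 1.87, shape2 = 0.80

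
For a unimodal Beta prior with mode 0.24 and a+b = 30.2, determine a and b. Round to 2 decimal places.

Since the density peak of Beta(a,b) is at (a−1)/(a+b−2),
a = 1 + 0.24(30.2−2) = 7.77 and b = 30.2 − 7.77 = 22.43.

a = 7.77, b = 22.43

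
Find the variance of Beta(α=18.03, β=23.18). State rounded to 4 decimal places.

0.0058

μ = 18.03/41.21 = 0.437515; Var = μ(1−μ)/(α+β+1) = 0.2460956/42.21 = 0.0058.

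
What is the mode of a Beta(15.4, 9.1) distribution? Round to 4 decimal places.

0.6400

The density x^(α−1)(1−x)^(β−1) is maximised at (α−1)/(α+β−2) = 14.4/22.5 = 0.6400.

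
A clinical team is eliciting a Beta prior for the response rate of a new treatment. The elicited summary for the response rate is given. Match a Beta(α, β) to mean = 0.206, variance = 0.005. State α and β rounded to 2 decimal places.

α = 6.53, β = 25.18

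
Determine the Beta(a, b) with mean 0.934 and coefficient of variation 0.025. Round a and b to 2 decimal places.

a = 104.67, b = 7.40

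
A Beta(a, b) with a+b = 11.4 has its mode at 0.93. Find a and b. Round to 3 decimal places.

a = 9.742, b = 1.658

For a,b>1 the mode is (a−1)/(a+b−2), so a = mode·(κ−2)+1 = 0.93×9.4+1 = 9.742.
And b = (1−mode)·(κ−2)+1 = 0.07×9.4+1 = 1.658.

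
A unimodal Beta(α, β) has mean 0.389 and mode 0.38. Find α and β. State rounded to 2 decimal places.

α = 10.37, β = 16.29

With s = α+β: μ = α/s and mode = (α−1)/(s−2). Eliminating α = μs,
μs − 1 = m(s−2) ⇒ s(μ−m) = 1−2m ⇒ s = 0.24/0.009 = 26.6667.
So α = μs = 10.37, β = (1−μ)s = 16.29.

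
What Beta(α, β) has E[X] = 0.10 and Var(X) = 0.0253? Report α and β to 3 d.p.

α = 0.256, β = 2.302

By moment matching, α+β = μ(1−μ)/σ² − 1 = (0.10·0.90)/0.0253 − 1 = 3.5573 − 1 = 2.5573.
Since α/(α+β) = μ, α = 0.10·2.5573 = 0.256 and β = 0.90·2.5573 = 2.302.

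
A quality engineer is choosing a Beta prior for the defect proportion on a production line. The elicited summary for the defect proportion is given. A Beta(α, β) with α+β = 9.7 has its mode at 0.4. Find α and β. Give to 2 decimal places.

α = 4.08, β = 5.62

Since the density peak of Beta(α,β) is at (α−1)/(α+β−2),
α = 1 + 0.4(9.7−2) = 4.08 and β = 9.7 − 4.08 = 5.62.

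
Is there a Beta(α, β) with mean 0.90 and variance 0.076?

The Beta variance bound is σ² < μ(1−μ).
Here μ(1−μ) = 0.90×0.10 = 0.0900, and 0.076 < 0.0900.

Yes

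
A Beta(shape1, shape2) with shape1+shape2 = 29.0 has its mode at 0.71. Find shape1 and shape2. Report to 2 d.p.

shape1 = 20.17, shape2 = 8.83

Mode = (shape1−1)/(κ−2) with κ = shape1+shape2, so shape1−1 = 0.71·27.0 = 19.17.
shape1 = 20.17; shape2 = κ − shape1 = 8.83.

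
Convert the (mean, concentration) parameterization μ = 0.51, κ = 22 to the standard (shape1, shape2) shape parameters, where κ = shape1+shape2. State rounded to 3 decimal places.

shape1 = 11.220, shape2 = 10.780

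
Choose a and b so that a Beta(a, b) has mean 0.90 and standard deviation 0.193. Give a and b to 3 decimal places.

a = 1.275, b = 0.142

First σ² = 0.037249. Setting a = μn, b = (1−μ)n with n = a+b,
μ(1−μ)/(n+1) = 0.037249 ⇒ n+1 = 0.0900/0.037249 = 2.4162 ⇒ n = 1.4162.
Hence a = 0.90×1.4162 = 1.275, b = 0.10×1.4162 = 0.142.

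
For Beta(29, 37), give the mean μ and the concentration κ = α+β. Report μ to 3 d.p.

μ = 0.439, κ = 66

κ = α+β = 29+37 = 66; μ = α/κ = 29/66 = 0.439.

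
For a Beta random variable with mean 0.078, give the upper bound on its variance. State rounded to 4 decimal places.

0.0719

Var = μ(1−μ)/(α+β+1), which approaches μ(1−μ) as α+β → 0.
So the supremum is μ(1−μ) = 0.078×0.922 = 0.0719.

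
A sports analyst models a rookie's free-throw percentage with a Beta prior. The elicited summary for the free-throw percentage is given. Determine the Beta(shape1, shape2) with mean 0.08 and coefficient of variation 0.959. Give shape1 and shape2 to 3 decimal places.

shape1 = 0.920, shape2 = 10.584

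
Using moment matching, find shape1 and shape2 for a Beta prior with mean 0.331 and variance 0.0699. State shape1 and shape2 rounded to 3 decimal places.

By moment matching, shape1+shape2 = μ(1−μ)/σ² − 1 = (0.331·0.669)/0.0699 − 1 = 3.1679 − 1 = 2.1679.
Since shape1/(shape1+shape2) = μ, shape1 = 0.331·2.1679 = 0.718 and shape2 = 0.669·2.1679 = 1.450.

shape1 = 0.718, shape2 = 1.450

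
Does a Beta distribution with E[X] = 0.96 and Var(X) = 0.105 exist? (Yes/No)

No

A Beta with mean μ has variance μ(1−μ)/(α+β+1) < μ(1−μ).
Here μ(1−μ) = 0.96×0.04 = 0.0384, and 0.105 ≥ 0.0384.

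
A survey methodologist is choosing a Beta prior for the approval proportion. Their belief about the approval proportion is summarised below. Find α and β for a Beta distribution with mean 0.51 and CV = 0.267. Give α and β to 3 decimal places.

σ = CV·μ = 0.267×0.51 = 0.13617, so σ² = 0.018542.
s+1 = μ(1−μ)/σ² = 0.2499/0.018542 = 13.4773, so s = α+β = 12.4773.
α = μs = 6.363, β = (1−μ)s = 6.114.

α = 6.363, β = 6.114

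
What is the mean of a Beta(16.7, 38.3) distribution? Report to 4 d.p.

The Beta mean is α/(α+β) = 16.7/(16.7+38.3) = 0.3036.

0.3036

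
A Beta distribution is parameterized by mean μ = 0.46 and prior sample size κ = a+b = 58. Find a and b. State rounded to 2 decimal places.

a = 26.68, b = 31.32

Split κ in proportion μ : (1−μ): a = 0.46·58 = 26.68, b = 58 − 26.68 = 31.32.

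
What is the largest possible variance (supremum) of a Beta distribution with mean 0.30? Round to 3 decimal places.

For fixed mean μ the Beta variance is μ(1−μ)/(α+β+1), increasing as α+β decreases.
Its least upper bound (not attained) is μ(1−μ) = 0.30·0.70 = 0.210.

0.210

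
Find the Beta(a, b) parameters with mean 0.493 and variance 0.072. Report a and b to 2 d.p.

Write ν = a+b; then a = μν and Var = μ(1−μ)/(ν+1).
ν = μ(1−μ)/Var − 1 = 0.249951/0.072 − 1 = 2.4715.
a = 0.493·2.4715 = 1.22, b = 0.507·2.4715 = 1.25.

a = 1.22, b = 1.25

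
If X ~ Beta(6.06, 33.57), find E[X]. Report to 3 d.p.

The Beta mean is α/(α+β) = 6.06/(6.06+33.57) = 0.153.

0.153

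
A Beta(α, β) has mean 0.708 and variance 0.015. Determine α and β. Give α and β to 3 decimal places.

α = 9.050, β = 3.732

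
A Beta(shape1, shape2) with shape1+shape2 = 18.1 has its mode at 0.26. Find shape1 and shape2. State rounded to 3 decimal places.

shape1 = 5.186, shape2 = 12.914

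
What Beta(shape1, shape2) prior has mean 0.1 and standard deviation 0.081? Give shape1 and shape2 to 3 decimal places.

σ² = 0.081² = 0.006561.
With s = shape1+shape2, Var = μ(1−μ)/(s+1), so s+1 = (0.1×0.9)/0.006561 = 13.7174 and s = 12.7174.
shape1 = μs = 1.272, shape2 = (1−μ)s = 11.446.

shape1 = 1.272, shape2 = 11.446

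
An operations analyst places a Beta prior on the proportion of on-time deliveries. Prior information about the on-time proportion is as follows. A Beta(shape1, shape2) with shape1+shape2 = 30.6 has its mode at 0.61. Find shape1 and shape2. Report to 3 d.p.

Mode = (shape1−1)/(κ−2) with κ = shape1+shape2, so shape1−1 = 0.61·28.6 = 17.446.
shape1 = 18.446; shape2 = κ − shape1 = 12.154.

shape1 = 18.446, shape2 = 12.154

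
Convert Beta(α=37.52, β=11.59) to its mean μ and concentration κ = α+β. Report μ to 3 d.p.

μ = 0.764, κ = 49.11

κ = α+β = 37.52+11.59 = 49.11; μ = α/κ = 37.52/49.11 = 0.764.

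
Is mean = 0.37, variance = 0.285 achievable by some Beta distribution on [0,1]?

For any Beta, Var(X) < E[X]·(1−E[X]).
Here μ(1−μ) = 0.37×0.63 = 0.2331, and 0.285 ≥ 0.2331.

No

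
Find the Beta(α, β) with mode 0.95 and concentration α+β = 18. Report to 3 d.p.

α = 16.200, β = 1.800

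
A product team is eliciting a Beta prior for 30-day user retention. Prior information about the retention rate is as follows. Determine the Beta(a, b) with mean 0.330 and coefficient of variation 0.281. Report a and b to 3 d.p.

a = 8.155, b = 16.558

σ = CV·μ = 0.281×0.330 = 0.09273, so σ² = 0.008599.
s+1 = μ(1−μ)/σ² = 0.221100/0.008599 = 25.7127, so s = a+b = 24.7127.
a = μs = 8.155, b = (1−μ)s = 16.558.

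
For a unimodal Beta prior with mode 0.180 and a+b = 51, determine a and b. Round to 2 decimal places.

a = 9.82, b = 41.18

For a,b>1 the mode is (a−1)/(a+b−2), so a = mode·(κ−2)+1 = 0.180×49+1 = 9.82.
And b = (1−mode)·(κ−2)+1 = 0.820×49+1 = 41.18.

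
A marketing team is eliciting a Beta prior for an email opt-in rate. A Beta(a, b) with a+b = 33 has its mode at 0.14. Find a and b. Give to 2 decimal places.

For a,b>1 the mode is (a−1)/(a+b−2), so a = mode·(κ−2)+1 = 0.14×31+1 = 5.34.
And b = (1−mode)·(κ−2)+1 = 0.86×31+1 = 27.66.

a = 5.34, b = 27.66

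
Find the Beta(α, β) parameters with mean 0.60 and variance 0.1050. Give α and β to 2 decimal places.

α = 0.77, β = 0.51

By moment matching, α+β = μ(1−μ)/σ² − 1 = (0.60·0.40)/0.1050 − 1 = 2.2857 − 1 = 1.2857.
Since α/(α+β) = μ, α = 0.60·1.2857 = 0.77 and β = 0.40·1.2857 = 0.51.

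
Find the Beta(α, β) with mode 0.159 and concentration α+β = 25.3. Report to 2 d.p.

Mode = (α−1)/(κ−2) with κ = α+β, so α−1 = 0.159·23.3 = 3.70.
α = 4.70; β = κ − α = 20.60.

α = 4.70, β = 20.60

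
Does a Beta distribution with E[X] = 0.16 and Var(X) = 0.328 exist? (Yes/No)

For any Beta, Var(X) < E[X]·(1−E[X]).
Here μ(1−μ) = 0.16×0.84 = 0.1344, and 0.328 ≥ 0.1344.

No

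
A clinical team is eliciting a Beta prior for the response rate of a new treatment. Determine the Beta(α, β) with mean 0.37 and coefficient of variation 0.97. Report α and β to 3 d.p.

σ = CV·μ = 0.97×0.37 = 0.35890, so σ² = 0.128809.
s+1 = μ(1−μ)/σ² = 0.2331/0.128809 = 1.8097, so s = α+β = 0.8097.
α = μs = 0.300, β = (1−μ)s = 0.510.

α = 0.300, β = 0.510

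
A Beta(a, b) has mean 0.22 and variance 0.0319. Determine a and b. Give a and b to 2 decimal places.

a = 0.96, b = 3.42

By moment matching, a+b = μ(1−μ)/σ² − 1 = (0.22·0.78)/0.0319 − 1 = 5.3793 − 1 = 4.3793.
Since a/(a+b) = μ, a = 0.22·4.3793 = 0.96 and b = 0.78·4.3793 = 3.42.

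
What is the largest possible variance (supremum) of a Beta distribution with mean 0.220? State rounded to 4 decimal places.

For fixed mean μ the Beta variance is μ(1−μ)/(α+β+1), increasing as α+β decreases.
Its least upper bound (not attained) is μ(1−μ) = 0.220·0.780 = 0.1716.

0.1716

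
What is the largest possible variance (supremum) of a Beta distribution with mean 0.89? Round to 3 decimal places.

Var = μ(1−μ)/(α+β+1), which approaches μ(1−μ) as α+β → 0.
So the supremum is μ(1−μ) = 0.89×0.11 = 0.098.

0.098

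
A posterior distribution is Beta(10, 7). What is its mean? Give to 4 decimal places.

0.5882

The Beta mean is α/(α+β) = 10/(10+7) = 0.5882.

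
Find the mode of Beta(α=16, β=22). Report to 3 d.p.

The density x^(α−1)(1−x)^(β−1) is maximised at (α−1)/(α+β−2) = 15/36 = 0.417.

0.417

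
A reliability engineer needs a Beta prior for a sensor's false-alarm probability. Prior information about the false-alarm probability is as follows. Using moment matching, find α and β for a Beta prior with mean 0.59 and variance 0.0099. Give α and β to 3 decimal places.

α = 13.826, β = 9.608

Write ν = α+β; then α = μν and Var = μ(1−μ)/(ν+1).
ν = μ(1−μ)/Var − 1 = 0.2419/0.0099 − 1 = 23.4343.
α = 0.59·23.4343 = 13.826, β = 0.41·23.4343 = 9.608.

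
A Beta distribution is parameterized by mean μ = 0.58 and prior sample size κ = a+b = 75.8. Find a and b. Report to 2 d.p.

Split κ in proportion μ : (1−μ): a = 0.58·75.8 = 43.96, b = 75.8 − 43.96 = 31.84.

a = 43.96, b = 31.84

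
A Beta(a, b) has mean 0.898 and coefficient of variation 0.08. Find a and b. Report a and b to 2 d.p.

a = 15.04, b = 1.71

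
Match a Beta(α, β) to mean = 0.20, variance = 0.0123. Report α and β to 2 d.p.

α = 2.40, β = 9.61

Let s = α+β. The Beta variance is μ(1−μ)/(s+1).
So s+1 = μ(1−μ)/σ² = (0.20×0.80)/0.0123 = 0.1600/0.0123 = 13.0081, giving s = 12.0081.
Then α = μs = 0.20×12.0081 = 2.40 and β = (1−μ)s = 0.80×12.0081 = 9.61.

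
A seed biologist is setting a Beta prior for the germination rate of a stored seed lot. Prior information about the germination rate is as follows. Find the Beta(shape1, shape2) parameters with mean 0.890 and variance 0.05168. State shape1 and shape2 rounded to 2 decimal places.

Write ν = shape1+shape2; then shape1 = μν and Var = μ(1−μ)/(ν+1).
ν = μ(1−μ)/Var − 1 = 0.097900/0.05168 − 1 = 0.8943.
shape1 = 0.890·0.8943 = 0.80, shape2 = 0.110·0.8943 = 0.10.

shape1 = 0.80, shape2 = 0.10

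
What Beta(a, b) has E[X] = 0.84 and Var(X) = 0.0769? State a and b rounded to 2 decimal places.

By moment matching, a+b = μ(1−μ)/σ² − 1 = (0.84·0.16)/0.0769 − 1 = 1.7477 − 1 = 0.7477.
Since a/(a+b) = μ, a = 0.84·0.7477 = 0.63 and b = 0.16·0.7477 = 0.12.

a = 0.63, b = 0.12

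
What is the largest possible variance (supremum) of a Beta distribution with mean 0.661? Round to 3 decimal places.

For fixed mean μ the Beta variance is μ(1−μ)/(α+β+1), increasing as α+β decreases.
Its least upper bound (not attained) is μ(1−μ) = 0.661·0.339 = 0.224.

0.224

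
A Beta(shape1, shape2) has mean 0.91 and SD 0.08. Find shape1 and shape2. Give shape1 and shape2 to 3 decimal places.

σ² = 0.08² = 0.0064.
With s = shape1+shape2, Var = μ(1−μ)/(s+1), so s+1 = (0.91×0.09)/0.0064 = 12.7969 and s = 11.7969.
shape1 = μs = 10.735, shape2 = (1−μ)s = 1.062.

shape1 = 10.735, shape2 = 1.062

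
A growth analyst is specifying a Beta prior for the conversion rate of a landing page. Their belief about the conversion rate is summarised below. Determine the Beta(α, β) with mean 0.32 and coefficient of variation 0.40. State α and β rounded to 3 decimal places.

α = 3.930, β = 8.351

σ = CV·μ = 0.40×0.32 = 0.12800, so σ² = 0.016384.
s+1 = μ(1−μ)/σ² = 0.2176/0.016384 = 13.2812, so s = α+β = 12.2812.
α = μs = 3.930, β = (1−μ)s = 8.351.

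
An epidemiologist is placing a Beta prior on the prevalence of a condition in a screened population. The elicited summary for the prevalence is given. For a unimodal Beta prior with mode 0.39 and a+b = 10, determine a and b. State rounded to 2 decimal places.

a = 4.12, b = 5.88

For a,b>1 the mode is (a−1)/(a+b−2), so a = mode·(κ−2)+1 = 0.39×8+1 = 4.12.
And b = (1−mode)·(κ−2)+1 = 0.61×8+1 = 5.88.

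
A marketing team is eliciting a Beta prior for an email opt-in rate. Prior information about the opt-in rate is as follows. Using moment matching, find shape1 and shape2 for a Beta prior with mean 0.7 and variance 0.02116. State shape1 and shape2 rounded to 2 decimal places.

Let s = shape1+shape2. The Beta variance is μ(1−μ)/(s+1).
So s+1 = μ(1−μ)/σ² = (0.7×0.3)/0.02116 = 0.21/0.02116 = 9.9244, giving s = 8.9244.
Then shape1 = μs = 0.7×8.9244 = 6.25 and shape2 = (1−μ)s = 0.3×8.9244 = 2.68.

shape1 = 6.25, shape2 = 2.68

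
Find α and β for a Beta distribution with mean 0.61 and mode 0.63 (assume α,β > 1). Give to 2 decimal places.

α = 7.93, β = 5.07

Let s = α+β. Mean gives α = μs = 0.61s; mode gives (α−1)/(s−2) = 0.63.
Substituting: 0.61s − 1 = 0.63(s−2) = 0.63s − 1.26, so -0.02s = -0.26 and s = 13.0000.
Then α = 0.61×13.0000 = 7.93 and β = s−α = 5.07.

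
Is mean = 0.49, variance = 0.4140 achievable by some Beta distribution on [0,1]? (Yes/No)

No

The Beta variance bound is σ² < μ(1−μ).
Here μ(1−μ) = 0.49×0.51 = 0.2499, and 0.4140 ≥ 0.2499.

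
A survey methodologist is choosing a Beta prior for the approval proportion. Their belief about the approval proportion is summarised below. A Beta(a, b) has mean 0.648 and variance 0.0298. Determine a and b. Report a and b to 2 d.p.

Let s = a+b. The Beta variance is μ(1−μ)/(s+1).
So s+1 = μ(1−μ)/σ² = (0.648×0.352)/0.0298 = 0.228096/0.0298 = 7.6542, giving s = 6.6542.
Then a = μs = 0.648×6.6542 = 4.31 and b = (1−μ)s = 0.352×6.6542 = 2.34.

a = 4.31, b = 2.34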